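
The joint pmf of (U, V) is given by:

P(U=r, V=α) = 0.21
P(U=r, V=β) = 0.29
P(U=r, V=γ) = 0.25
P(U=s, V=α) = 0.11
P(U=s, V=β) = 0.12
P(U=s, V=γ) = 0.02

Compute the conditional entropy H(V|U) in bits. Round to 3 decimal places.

Chain rule: H(V|U) = H(U,V) − H(U).
Marginals: p(U) = (0.7500, 0.2500), p(V) = (0.3200, 0.4100, 0.2700).
H(U,V) = 2.3210 bits; H(U) = 0.8113 bits.
H(V|U) = 2.3210 − 0.8113 = 1.510 bits.

1.510 bits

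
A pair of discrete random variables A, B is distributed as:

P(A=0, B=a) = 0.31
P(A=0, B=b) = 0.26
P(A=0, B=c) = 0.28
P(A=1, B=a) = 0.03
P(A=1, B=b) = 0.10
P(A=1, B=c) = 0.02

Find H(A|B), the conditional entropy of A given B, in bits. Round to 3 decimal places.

Chain rule: H(A|B) = H(A,B) − H(B).
Marginals: p(A) = (0.8500, 0.1500), p(B) = (0.3400, 0.3600, 0.3000).
H(A,B) = 2.1401 bits; H(B) = 1.5809 bits.
H(A|B) = 2.1401 − 1.5809 = 0.559 bits.

0.559 bits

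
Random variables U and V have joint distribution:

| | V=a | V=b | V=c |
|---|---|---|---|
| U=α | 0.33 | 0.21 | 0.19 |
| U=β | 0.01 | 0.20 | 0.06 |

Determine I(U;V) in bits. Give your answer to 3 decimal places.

Marginals: p(U) = (0.7300, 0.2700), p(V) = (0.3400, 0.4100, 0.2500).
I(U;V) = Σ p(x,y)·log₂[p(x,y)/(p(x)p(y))].
  (α,a): 0.33·log₂(1.3296) = 0.1356
  (α,b): 0.21·log₂(0.7016) = -0.1074
  (α,c): 0.19·log₂(1.0411) = 0.0110
  (β,a): 0.01·log₂(0.1089) = -0.0320
  (β,b): 0.20·log₂(1.8067) = 0.1707
  (β,c): 0.06·log₂(0.8889) = -0.0102
Sum = 0.168 bits.

0.168 bits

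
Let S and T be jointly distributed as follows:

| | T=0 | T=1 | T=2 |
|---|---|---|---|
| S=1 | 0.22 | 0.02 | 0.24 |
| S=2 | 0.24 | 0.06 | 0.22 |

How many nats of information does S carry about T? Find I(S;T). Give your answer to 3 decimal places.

0.011 nats

Marginals: p(S) = (0.4800, 0.5200), p(T) = (0.4600, 0.0800, 0.4600).
I(S;T) = Σ p(x,y)·ln[p(x,y)/(p(x)p(y))].
  (1,0): 0.22·ln(0.9964) = -0.0008
  (1,1): 0.02·ln(0.5208) = -0.0130
  (1,2): 0.24·ln(1.0870) = 0.0200
  (2,0): 0.24·ln(1.0033) = 0.0008
  (2,1): 0.06·ln(1.4423) = 0.0220
  (2,2): 0.22·ln(0.9197) = -0.0184
Sum = 0.011 nats.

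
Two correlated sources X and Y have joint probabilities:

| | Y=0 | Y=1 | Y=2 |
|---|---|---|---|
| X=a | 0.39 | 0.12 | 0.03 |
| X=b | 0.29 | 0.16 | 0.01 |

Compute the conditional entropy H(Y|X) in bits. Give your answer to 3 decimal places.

1.061 bits

Chain rule: H(Y|X) = H(X,Y) − H(X).
Marginals: p(X) = (0.5400, 0.4600), p(Y) = (0.6800, 0.2800, 0.0400).
H(X,Y) = 2.0560 bits; H(X) = 0.9954 bits.
H(Y|X) = 2.0560 − 0.9954 = 1.061 bits.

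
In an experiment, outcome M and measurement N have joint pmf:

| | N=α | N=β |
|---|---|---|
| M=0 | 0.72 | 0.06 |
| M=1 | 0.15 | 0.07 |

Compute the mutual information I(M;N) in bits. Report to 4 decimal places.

0.0537 bits

Marginals: p(M) = (0.7800, 0.2200), p(N) = (0.8700, 0.1300).
I(M;N) = H(M) + H(N) − H(M,N).
H(M) = 0.7602, H(N) = 0.5574, H(M,N) = 1.2639.
I(M;N) = 0.7602 + 0.5574 − 1.2639 = 0.0537 bits.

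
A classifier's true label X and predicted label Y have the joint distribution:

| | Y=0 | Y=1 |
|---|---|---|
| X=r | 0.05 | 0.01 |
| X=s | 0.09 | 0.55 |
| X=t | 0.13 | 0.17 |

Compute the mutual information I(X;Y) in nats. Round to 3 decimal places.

Marginals: p(X) = (0.0600, 0.6400, 0.3000), p(Y) = (0.2700, 0.7300).
I(X;Y) = Σ p(x,y)·ln[p(x,y)/(p(x)p(y))].
  (r,0): 0.05·ln(3.0864) = 0.0564
  (r,1): 0.01·ln(0.2283) = -0.0148
  (s,0): 0.09·ln(0.5208) = -0.0587
  (s,1): 0.55·ln(1.1772) = 0.0897
  (t,0): 0.13·ln(1.6049) = 0.0615
  (t,1): 0.17·ln(0.7763) = -0.0431
Sum = 0.091 nats.

0.091 nats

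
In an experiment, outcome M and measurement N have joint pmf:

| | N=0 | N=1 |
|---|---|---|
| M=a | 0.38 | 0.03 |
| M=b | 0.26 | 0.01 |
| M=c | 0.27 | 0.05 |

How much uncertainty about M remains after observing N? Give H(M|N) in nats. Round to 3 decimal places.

1.070 nats

Marginals: p(M) = (0.4100, 0.2700, 0.3200), p(N) = (0.9100, 0.0900).
H(M|N) = Σ p(N) · H(M|N=·).
  N=0: p=0.9100, H(M|N=0) = 1.0831
  N=1: p=0.0900, H(M|N=1) = 0.9369
Weighted sum = 1.070 nats.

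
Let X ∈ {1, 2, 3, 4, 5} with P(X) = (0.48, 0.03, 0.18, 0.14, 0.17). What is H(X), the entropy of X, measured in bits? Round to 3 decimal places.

H(X) = −Σ p·log₂ p.
  −(0.48)·log₂(0.48) = 0.5083
  −(0.03)·log₂(0.03) = 0.1518
  −(0.18)·log₂(0.18) = 0.4453
  −(0.14)·log₂(0.14) = 0.3971
  −(0.17)·log₂(0.17) = 0.4346
Sum: 0.5083 + 0.1518 + 0.4453 + 0.3971 + 0.4346 = 1.937 bits.

1.937 bits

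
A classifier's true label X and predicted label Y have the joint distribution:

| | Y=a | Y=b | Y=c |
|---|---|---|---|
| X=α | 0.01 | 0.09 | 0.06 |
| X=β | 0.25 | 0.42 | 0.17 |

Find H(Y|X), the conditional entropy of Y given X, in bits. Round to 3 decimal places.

1.449 bits

Chain rule: H(Y|X) = H(X,Y) − H(X).
Marginals: p(X) = (0.1600, 0.8400), p(Y) = (0.2600, 0.5100, 0.2300).
H(X,Y) = 2.0829 bits; H(X) = 0.6343 bits.
H(Y|X) = 2.0829 − 0.6343 = 1.449 bits.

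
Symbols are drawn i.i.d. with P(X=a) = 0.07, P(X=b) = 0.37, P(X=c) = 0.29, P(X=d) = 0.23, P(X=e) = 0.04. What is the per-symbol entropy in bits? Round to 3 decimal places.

1.991 bits

H(X) = −Σ p·log₂ p.
  −(0.07)·log₂(0.07) = 0.2686
  −(0.37)·log₂(0.37) = 0.5307
  −(0.29)·log₂(0.29) = 0.5179
  −(0.23)·log₂(0.23) = 0.4877
  −(0.04)·log₂(0.04) = 0.1858
Sum: 0.2686 + 0.5307 + 0.5179 + 0.4877 + 0.1858 = 1.991 bits.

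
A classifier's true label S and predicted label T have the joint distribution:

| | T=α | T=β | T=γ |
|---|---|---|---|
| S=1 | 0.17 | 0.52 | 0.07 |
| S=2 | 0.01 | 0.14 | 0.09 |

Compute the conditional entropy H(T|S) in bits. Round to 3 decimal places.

1.175 bits

Marginals: p(S) = (0.7600, 0.2400), p(T) = (0.1800, 0.6600, 0.1600).
H(T|S) = Σ p(S) · H(T|S=·).
  S=1: p=0.7600, H(T|S=1) = 1.1748
  S=2: p=0.2400, H(T|S=2) = 1.1753
Weighted sum = 1.175 bits.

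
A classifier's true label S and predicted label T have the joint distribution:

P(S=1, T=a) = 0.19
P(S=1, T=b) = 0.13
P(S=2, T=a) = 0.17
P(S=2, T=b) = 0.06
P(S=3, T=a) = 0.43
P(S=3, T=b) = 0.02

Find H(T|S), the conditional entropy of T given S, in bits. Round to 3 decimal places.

0.620 bits

Marginals: p(S) = (0.3200, 0.2300, 0.4500), p(T) = (0.7900, 0.2100).
H(T|S) = Σ p(S) · H(T|S=·).
  S=1: p=0.3200, H(T|S=1) = 0.9745
  S=2: p=0.2300, H(T|S=2) = 0.8281
  S=3: p=0.4500, H(T|S=3) = 0.2623
Weighted sum = 0.620 bits.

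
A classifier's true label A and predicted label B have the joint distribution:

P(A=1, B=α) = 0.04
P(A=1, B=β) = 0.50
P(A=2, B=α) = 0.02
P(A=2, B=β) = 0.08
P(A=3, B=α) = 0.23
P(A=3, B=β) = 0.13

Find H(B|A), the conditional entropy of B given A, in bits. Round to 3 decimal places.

Chain rule: H(B|A) = H(A,B) − H(A).
Marginals: p(A) = (0.5400, 0.1000, 0.3600), p(B) = (0.2900, 0.7100).
H(A,B) = 1.9605 bits; H(A) = 1.3429 bits.
H(B|A) = 1.9605 − 1.3429 = 0.618 bits.

0.618 bits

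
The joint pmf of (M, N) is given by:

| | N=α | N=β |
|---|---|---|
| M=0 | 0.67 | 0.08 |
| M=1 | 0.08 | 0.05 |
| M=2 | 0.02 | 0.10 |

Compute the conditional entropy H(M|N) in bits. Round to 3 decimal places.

0.853 bits

Marginals: p(M) = (0.7500, 0.1300, 0.1200), p(N) = (0.7700, 0.2300).
H(M|N) = Σ p(N) · H(M|N=·).
  N=α: p=0.7700, H(M|N=α) = 0.6508
  N=β: p=0.2300, H(M|N=β) = 1.5310
Weighted sum = 0.853 bits.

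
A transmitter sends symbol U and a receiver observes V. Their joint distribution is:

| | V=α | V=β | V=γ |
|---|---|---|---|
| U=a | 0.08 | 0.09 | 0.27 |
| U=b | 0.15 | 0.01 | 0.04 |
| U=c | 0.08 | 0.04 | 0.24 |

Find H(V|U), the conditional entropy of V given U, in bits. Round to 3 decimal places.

1.232 bits

Marginals: p(U) = (0.4400, 0.2000, 0.3600), p(V) = (0.3100, 0.1400, 0.5500).
H(V|U) = Σ p(U) · H(V|U=·).
  U=a: p=0.4400, H(V|U=a) = 1.3478
  U=b: p=0.2000, H(V|U=b) = 0.9918
  U=c: p=0.3600, H(V|U=c) = 1.2244
Weighted sum = 1.232 bits.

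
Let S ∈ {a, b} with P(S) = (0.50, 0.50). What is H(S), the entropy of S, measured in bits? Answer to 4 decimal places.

1.0000 bits

H(S) = −Σ p·log₂ p.
  −(0.50)·log₂(0.50) = 0.50000
  −(0.50)·log₂(0.50) = 0.50000
Sum: 0.50000 + 0.50000 = 1.0000 bits.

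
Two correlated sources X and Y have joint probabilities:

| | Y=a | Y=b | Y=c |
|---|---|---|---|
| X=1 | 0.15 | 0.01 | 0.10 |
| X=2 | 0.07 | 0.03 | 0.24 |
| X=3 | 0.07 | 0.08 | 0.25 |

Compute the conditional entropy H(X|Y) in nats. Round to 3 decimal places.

1.005 nats

Chain rule: H(X|Y) = H(X,Y) − H(Y).
Marginals: p(X) = (0.2600, 0.3400, 0.4000), p(Y) = (0.2900, 0.1200, 0.5900).
H(X,Y) = 1.9295 nats; H(Y) = 0.9247 nats.
H(X|Y) = 1.9295 − 0.9247 = 1.005 nats.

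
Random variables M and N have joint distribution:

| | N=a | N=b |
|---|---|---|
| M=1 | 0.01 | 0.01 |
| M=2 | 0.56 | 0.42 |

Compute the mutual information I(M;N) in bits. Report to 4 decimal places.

Marginals: p(M) = (0.0200, 0.9800), p(N) = (0.5700, 0.4300).
I(M;N) = Σ p(x,y)·log₂[p(x,y)/(p(x)p(y))].
  (1,a): 0.01·log₂(0.8772) = -0.00189
  (1,b): 0.01·log₂(1.1628) = 0.00218
  (2,a): 0.56·log₂(1.0025) = 0.00202
  (2,b): 0.42·log₂(0.9967) = -0.00202
Sum = 0.0003 bits.

0.0003 bits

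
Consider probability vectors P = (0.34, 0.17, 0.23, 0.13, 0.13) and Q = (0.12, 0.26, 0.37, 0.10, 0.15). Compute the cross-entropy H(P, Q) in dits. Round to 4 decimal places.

H(P,Q) = −Σ p·log₁₀ q.
  −0.34·log₁₀(0.12) = 0.31308
  −0.17·log₁₀(0.26) = 0.09945
  −0.23·log₁₀(0.37) = 0.09931
  −0.13·log₁₀(0.10) = 0.13000
  −0.13·log₁₀(0.15) = 0.10711
H(P,Q) = 0.7490 dits.

0.7490 dits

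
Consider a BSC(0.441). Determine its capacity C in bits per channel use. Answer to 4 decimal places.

Binary symmetric channel: C = 1 − h₂(ε) where h₂ is the binary entropy function.
h₂(0.441) = −0.441·log₂0.441 − 0.559·log₂0.559 = 0.9899.
C = 1 − 0.9899 = 0.0101 bits per channel use.

0.0101 bits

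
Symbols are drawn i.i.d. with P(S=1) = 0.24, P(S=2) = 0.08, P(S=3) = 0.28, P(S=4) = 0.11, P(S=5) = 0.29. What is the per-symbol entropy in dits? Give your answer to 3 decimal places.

0.653 dits

H(S) = −Σ p·log₁₀ p.
  −(0.24)·log₁₀(0.24) = 0.1487
  −(0.08)·log₁₀(0.08) = 0.0878
  −(0.28)·log₁₀(0.28) = 0.1548
  −(0.11)·log₁₀(0.11) = 0.1054
  −(0.29)·log₁₀(0.29) = 0.1559
Sum: 0.1487 + 0.0878 + 0.1548 + 0.1054 + 0.1559 = 0.653 dits.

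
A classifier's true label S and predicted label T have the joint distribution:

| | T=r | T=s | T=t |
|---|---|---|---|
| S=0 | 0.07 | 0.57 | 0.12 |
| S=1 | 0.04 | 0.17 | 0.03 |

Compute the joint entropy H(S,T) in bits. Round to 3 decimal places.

H(S,T) = −Σ p(x,y)·log₂ p(x,y) over all 6 cells.
  cell (0,r): −0.07·log₂0.07 = 0.2686
  cell (0,s): −0.57·log₂0.57 = 0.4623
  cell (0,t): −0.12·log₂0.12 = 0.3671
  cell (1,r): −0.04·log₂0.04 = 0.1858
  cell (1,s): −0.17·log₂0.17 = 0.4346
  cell (1,t): −0.03·log₂0.03 = 0.1518
Sum = 1.870 bits.

1.870 bits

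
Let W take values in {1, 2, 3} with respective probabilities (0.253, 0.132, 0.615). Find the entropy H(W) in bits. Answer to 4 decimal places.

H(W) = −Σ p·log₂ p.
  −(0.253)·log₂(0.253) = 0.50165
  −(0.132)·log₂(0.132) = 0.38562
  −(0.615)·log₂(0.615) = 0.43133
Sum: 0.50165 + 0.38562 + 0.43133 = 1.3186 bits.

1.3186 bits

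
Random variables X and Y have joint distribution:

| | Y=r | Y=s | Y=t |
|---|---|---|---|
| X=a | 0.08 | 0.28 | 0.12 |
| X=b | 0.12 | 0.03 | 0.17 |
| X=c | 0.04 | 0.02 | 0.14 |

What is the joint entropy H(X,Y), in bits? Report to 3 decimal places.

2.822 bits

H(X,Y) = −Σ p(x,y)·log₂ p(x,y) over all 9 cells.
  cell (a,r): −0.08·log₂0.08 = 0.2915
  cell (a,s): −0.28·log₂0.28 = 0.5142
  cell (a,t): −0.12·log₂0.12 = 0.3671
  cell (b,r): −0.12·log₂0.12 = 0.3671
  cell (b,s): −0.03·log₂0.03 = 0.1518
  cell (b,t): −0.17·log₂0.17 = 0.4346
  cell (c,r): −0.04·log₂0.04 = 0.1858
  cell (c,s): −0.02·log₂0.02 = 0.1129
  cell (c,t): −0.14·log₂0.14 = 0.3971
Sum = 2.822 bits.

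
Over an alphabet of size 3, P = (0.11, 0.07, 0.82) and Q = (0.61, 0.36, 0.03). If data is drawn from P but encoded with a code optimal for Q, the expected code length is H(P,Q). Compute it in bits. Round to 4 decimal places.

H(P,Q) = −Σ p·log₂ q.
  −0.11·log₂(0.61) = 0.07844
  −0.07·log₂(0.36) = 0.10318
  −0.82·log₂(0.03) = 4.14829
H(P,Q) = 4.3299 bits.

4.3299 bits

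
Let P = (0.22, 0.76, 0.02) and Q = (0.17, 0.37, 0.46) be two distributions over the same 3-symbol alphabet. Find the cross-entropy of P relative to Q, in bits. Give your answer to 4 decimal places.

H(P,Q) = −Σ p·log₂ q.
  −0.22·log₂(0.17) = 0.56241
  −0.76·log₂(0.37) = 1.09015
  −0.02·log₂(0.46) = 0.02241
H(P,Q) = 1.6750 bits.

1.6750 bits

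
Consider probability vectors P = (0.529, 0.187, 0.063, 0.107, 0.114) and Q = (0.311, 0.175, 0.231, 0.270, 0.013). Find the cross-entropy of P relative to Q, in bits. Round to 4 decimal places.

H(P,Q) = −Σ p·log₂ q.
  −0.529·log₂(0.311) = 0.89137
  −0.187·log₂(0.175) = 0.47023
  −0.063·log₂(0.231) = 0.13318
  −0.107·log₂(0.270) = 0.20212
  −0.114·log₂(0.013) = 0.71425
H(P,Q) = 2.4112 bits.

2.4112 bits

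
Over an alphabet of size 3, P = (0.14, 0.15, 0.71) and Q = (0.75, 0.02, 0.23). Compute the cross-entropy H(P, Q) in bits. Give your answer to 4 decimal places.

2.4101 bits

H(P,Q) = −Σ p·log₂ q.
  −0.14·log₂(0.75) = 0.05811
  −0.15·log₂(0.02) = 0.84658
  −0.71·log₂(0.23) = 1.50541
H(P,Q) = 2.4101 bits.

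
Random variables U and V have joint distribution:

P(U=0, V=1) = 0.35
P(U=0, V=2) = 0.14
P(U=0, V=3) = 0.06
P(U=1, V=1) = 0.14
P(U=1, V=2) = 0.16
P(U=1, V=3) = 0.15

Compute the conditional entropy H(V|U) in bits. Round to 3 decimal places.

1.409 bits

Chain rule: H(V|U) = H(U,V) − H(U).
Marginals: p(U) = (0.5500, 0.4500), p(V) = (0.4900, 0.3000, 0.2100).
H(U,V) = 2.4014 bits; H(U) = 0.9928 bits.
H(V|U) = 2.4014 − 0.9928 = 1.409 bits.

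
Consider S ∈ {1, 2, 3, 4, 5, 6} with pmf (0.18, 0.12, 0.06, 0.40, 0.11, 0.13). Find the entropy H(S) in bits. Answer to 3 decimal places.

H(S) = −Σ p·log₂ p.
  −(0.18)·log₂(0.18) = 0.4453
  −(0.12)·log₂(0.12) = 0.3671
  −(0.06)·log₂(0.06) = 0.2435
  −(0.40)·log₂(0.40) = 0.5288
  −(0.11)·log₂(0.11) = 0.3503
  −(0.13)·log₂(0.13) = 0.3826
Sum: 0.4453 + 0.3671 + 0.2435 + 0.5288 + 0.3503 + 0.3826 = 2.318 bits.

2.318 bits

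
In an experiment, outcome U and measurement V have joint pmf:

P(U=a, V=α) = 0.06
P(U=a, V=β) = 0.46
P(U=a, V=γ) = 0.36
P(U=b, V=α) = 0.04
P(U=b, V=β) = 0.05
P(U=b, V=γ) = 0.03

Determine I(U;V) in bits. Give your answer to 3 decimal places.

0.044 bits

Marginals: p(U) = (0.8800, 0.1200), p(V) = (0.1000, 0.5100, 0.3900).
I(U;V) = Σ p(x,y)·log₂[p(x,y)/(p(x)p(y))].
  (a,α): 0.06·log₂(0.6818) = -0.0332
  (a,β): 0.46·log₂(1.0250) = 0.0164
  (a,γ): 0.36·log₂(1.0490) = 0.0248
  (b,α): 0.04·log₂(3.3333) = 0.0695
  (b,β): 0.05·log₂(0.8170) = -0.0146
  (b,γ): 0.03·log₂(0.6410) = -0.0192
Sum = 0.044 bits.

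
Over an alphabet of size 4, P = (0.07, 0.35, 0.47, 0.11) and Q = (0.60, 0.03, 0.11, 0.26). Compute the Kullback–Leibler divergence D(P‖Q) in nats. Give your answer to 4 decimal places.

D(P‖Q) = Σ p·ln(p/q).
  0.07·ln(0.07/0.60) = -0.15039
  0.35·ln(0.35/0.03) = 0.85986
  0.47·ln(0.47/0.11) = 0.68256
  0.11·ln(0.11/0.26) = -0.09462
D(P‖Q) = 1.2974 nats.

1.2974 nats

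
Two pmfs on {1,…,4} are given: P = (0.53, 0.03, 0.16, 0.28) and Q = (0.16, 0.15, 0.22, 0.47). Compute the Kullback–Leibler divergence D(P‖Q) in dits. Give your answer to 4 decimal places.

0.1696 dits

D(P‖Q) = Σ p·log₁₀(p/q).
  0.53·log₁₀(0.53/0.16) = 0.27568
  0.03·log₁₀(0.03/0.15) = -0.02097
  0.16·log₁₀(0.16/0.22) = -0.02213
  0.28·log₁₀(0.28/0.47) = -0.06298
D(P‖Q) = 0.1696 dits.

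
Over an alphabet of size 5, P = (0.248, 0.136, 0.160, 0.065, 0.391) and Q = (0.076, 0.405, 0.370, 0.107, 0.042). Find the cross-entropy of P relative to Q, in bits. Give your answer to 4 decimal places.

H(P,Q) = −Σ p·log₂ q.
  −0.248·log₂(0.076) = 0.92203
  −0.136·log₂(0.405) = 0.17734
  −0.160·log₂(0.370) = 0.22950
  −0.065·log₂(0.107) = 0.20958
  −0.391·log₂(0.042) = 1.78823
H(P,Q) = 3.3267 bits.

3.3267 bits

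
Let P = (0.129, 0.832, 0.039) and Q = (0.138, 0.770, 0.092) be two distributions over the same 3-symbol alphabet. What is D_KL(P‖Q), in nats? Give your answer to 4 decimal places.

D(P‖Q) = Σ p·ln(p/q).
  0.129·ln(0.129/0.138) = -0.00870
  0.832·ln(0.832/0.770) = 0.06443
  0.039·ln(0.039/0.092) = -0.03347
D(P‖Q) = 0.0223 nats.

0.0223 nats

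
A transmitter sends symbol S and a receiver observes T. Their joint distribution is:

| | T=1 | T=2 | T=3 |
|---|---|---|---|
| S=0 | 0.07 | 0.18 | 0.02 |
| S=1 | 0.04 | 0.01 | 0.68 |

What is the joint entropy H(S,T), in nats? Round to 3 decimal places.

H(S,T) = −Σ p(x,y)·ln p(x,y) over all 6 cells.
  cell (0,1): −0.07·ln0.07 = 0.1861
  cell (0,2): −0.18·ln0.18 = 0.3087
  cell (0,3): −0.02·ln0.02 = 0.0782
  cell (1,1): −0.04·ln0.04 = 0.1288
  cell (1,2): −0.01·ln0.01 = 0.0461
  cell (1,3): −0.68·ln0.68 = 0.2623
Sum = 1.010 nats.

1.010 nats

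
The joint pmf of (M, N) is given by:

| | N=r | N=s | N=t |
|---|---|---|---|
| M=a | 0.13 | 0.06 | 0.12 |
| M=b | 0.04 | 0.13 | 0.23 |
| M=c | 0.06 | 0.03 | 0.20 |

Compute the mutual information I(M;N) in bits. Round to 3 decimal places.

Marginals: p(M) = (0.3100, 0.4000, 0.2900), p(N) = (0.2300, 0.2200, 0.5500).
I(M;N) = Σ p(x,y)·log₂[p(x,y)/(p(x)p(y))].
  (a,r): 0.13·log₂(1.8233) = 0.1126
  (a,s): 0.06·log₂(0.8798) = -0.0111
  (a,t): 0.12·log₂(0.7038) = -0.0608
  (b,r): 0.04·log₂(0.4348) = -0.0481
  (b,s): 0.13·log₂(1.4773) = 0.0732
  (b,t): 0.23·log₂(1.0455) = 0.0147
  (c,r): 0.06·log₂(0.8996) = -0.0092
  (c,s): 0.03·log₂(0.4702) = -0.0327
  (c,t): 0.20·log₂(1.2539) = 0.0653
Sum = 0.104 bits.

0.104 bits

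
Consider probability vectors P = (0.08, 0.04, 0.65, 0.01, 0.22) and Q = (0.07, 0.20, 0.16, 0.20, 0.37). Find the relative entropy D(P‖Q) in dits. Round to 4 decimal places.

D(P‖Q) = Σ p·log₁₀(p/q).
  0.08·log₁₀(0.08/0.07) = 0.00464
  0.04·log₁₀(0.04/0.20) = -0.02796
  0.65·log₁₀(0.65/0.16) = 0.39572
  0.01·log₁₀(0.01/0.20) = -0.01301
  0.22·log₁₀(0.22/0.37) = -0.04967
D(P‖Q) = 0.3097 dits.

0.3097 dits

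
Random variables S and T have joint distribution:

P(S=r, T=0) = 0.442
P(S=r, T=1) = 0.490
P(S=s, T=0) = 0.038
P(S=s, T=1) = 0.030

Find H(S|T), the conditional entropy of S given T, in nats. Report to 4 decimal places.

Marginals: p(S) = (0.9320, 0.0680), p(T) = (0.4800, 0.5200).
H(S|T) = Σ p(T) · H(S|T=·).
  T=0: p=0.4800, H(S|T=0) = 0.2767
  T=1: p=0.5200, H(S|T=1) = 0.2206
Weighted sum = 0.2475 nats.

0.2475 nats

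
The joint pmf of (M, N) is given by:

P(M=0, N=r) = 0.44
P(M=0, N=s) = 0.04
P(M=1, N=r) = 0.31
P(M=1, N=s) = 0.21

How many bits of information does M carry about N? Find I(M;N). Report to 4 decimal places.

0.1066 bits

Marginals: p(M) = (0.4800, 0.5200), p(N) = (0.7500, 0.2500).
I(M;N) = Σ p(x,y)·log₂[p(x,y)/(p(x)p(y))].
  (0,r): 0.44·log₂(1.2222) = 0.12738
  (0,s): 0.04·log₂(0.3333) = -0.06340
  (1,r): 0.31·log₂(0.7949) = -0.10267
  (1,s): 0.21·log₂(1.6154) = 0.14529
Sum = 0.1066 bits.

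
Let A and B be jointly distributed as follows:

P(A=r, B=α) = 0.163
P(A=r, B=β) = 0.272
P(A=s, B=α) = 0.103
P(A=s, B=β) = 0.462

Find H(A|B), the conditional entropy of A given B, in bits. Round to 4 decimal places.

0.9543 bits

Marginals: p(A) = (0.4350, 0.5650), p(B) = (0.2660, 0.7340).
H(A|B) = Σ p(B) · H(A|B=·).
  B=α: p=0.2660, H(A|B=α) = 0.9630
  B=β: p=0.7340, H(A|B=β) = 0.9511
Weighted sum = 0.9543 bits.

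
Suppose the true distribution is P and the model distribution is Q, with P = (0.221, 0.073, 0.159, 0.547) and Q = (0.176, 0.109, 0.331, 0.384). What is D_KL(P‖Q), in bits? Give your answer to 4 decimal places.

0.1414 bits

D(P‖Q) = Σ p·log₂(p/q).
  0.221·log₂(0.221/0.176) = 0.07259
  0.073·log₂(0.073/0.109) = -0.04222
  0.159·log₂(0.159/0.331) = -0.16819
  0.547·log₂(0.547/0.384) = 0.27921
D(P‖Q) = 0.1414 bits.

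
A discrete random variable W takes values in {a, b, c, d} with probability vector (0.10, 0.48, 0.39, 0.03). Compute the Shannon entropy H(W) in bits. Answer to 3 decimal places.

H(W) = −Σ p·log₂ p.
  −(0.10)·log₂(0.10) = 0.3322
  −(0.48)·log₂(0.48) = 0.5083
  −(0.39)·log₂(0.39) = 0.5298
  −(0.03)·log₂(0.03) = 0.1518
Sum: 0.3322 + 0.5083 + 0.5298 + 0.1518 = 1.522 bits.

1.522 bits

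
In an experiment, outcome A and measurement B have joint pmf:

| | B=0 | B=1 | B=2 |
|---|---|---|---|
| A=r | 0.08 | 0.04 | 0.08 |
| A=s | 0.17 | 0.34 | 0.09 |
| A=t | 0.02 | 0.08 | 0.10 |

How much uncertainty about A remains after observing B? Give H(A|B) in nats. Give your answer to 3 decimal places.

0.864 nats

Marginals: p(A) = (0.2000, 0.6000, 0.2000), p(B) = (0.2700, 0.4600, 0.2700).
H(A|B) = Σ p(B) · H(A|B=·).
  B=0: p=0.2700, H(A|B=0) = 0.8445
  B=1: p=0.4600, H(A|B=1) = 0.7400
  B=2: p=0.2700, H(A|B=2) = 1.0945
Weighted sum = 0.864 nats.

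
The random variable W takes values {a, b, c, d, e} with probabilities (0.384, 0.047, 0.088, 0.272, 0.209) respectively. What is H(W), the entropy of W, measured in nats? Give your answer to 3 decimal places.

1.406 nats

H(W) = −Σ p·ln p.
  −(0.384)·ln(0.384) = 0.3675
  −(0.047)·ln(0.047) = 0.1437
  −(0.088)·ln(0.088) = 0.2139
  −(0.272)·ln(0.272) = 0.3541
  −(0.209)·ln(0.209) = 0.3272
Sum: 0.3675 + 0.1437 + 0.2139 + 0.3541 + 0.3272 = 1.406 nats.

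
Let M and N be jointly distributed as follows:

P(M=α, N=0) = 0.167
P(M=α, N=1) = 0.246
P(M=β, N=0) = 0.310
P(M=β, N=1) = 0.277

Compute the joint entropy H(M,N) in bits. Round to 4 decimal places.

1.9657 bits

H(M,N) = −Σ p(x,y)·log₂ p(x,y) over all 4 cells.
  cell (α,0): −0.167·log₂0.167 = 0.43121
  cell (α,1): −0.246·log₂0.246 = 0.49772
  cell (β,0): −0.310·log₂0.310 = 0.52379
  cell (β,1): −0.277·log₂0.277 = 0.51302
Sum = 1.9657 bits.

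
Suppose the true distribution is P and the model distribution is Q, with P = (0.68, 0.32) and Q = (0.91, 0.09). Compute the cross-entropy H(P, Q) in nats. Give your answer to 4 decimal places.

H(P,Q) = −Σ p·ln q.
  −0.68·ln(0.91) = 0.06413
  −0.32·ln(0.09) = 0.77054
H(P,Q) = 0.8347 nats.

0.8347 nats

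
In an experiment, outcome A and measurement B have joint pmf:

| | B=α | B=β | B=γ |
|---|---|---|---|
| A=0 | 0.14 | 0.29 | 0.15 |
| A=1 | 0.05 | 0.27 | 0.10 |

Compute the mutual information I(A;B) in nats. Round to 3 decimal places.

0.015 nats

Marginals: p(A) = (0.5800, 0.4200), p(B) = (0.1900, 0.5600, 0.2500).
I(A;B) = H(A) + H(B) − H(A,B).
H(A) = 0.6803, H(B) = 0.9868, H(A,B) = 1.6524.
I(A;B) = 0.6803 + 0.9868 − 1.6524 = 0.015 nats.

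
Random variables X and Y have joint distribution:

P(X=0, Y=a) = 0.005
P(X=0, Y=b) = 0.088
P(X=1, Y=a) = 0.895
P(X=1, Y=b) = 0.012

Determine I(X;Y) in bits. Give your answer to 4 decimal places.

0.3488 bits

Marginals: p(X) = (0.0930, 0.9070), p(Y) = (0.9000, 0.1000).
I(X;Y) = Σ p(x,y)·log₂[p(x,y)/(p(x)p(y))].
  (0,a): 0.005·log₂(0.0597) = -0.02033
  (0,b): 0.088·log₂(9.4624) = 0.28531
  (1,a): 0.895·log₂(1.0964) = 0.11885
  (1,b): 0.012·log₂(0.1323) = -0.03502
Sum = 0.3488 bits.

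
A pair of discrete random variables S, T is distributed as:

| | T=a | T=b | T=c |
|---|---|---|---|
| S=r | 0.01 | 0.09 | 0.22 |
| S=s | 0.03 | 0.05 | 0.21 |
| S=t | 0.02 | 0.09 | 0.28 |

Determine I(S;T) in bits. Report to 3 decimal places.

Marginals: p(S) = (0.3200, 0.2900, 0.3900), p(T) = (0.0600, 0.2300, 0.7100).
I(S;T) = Σ p(x,y)·log₂[p(x,y)/(p(x)p(y))].
  (r,a): 0.01·log₂(0.5208) = -0.0094
  (r,b): 0.09·log₂(1.2228) = 0.0261
  (r,c): 0.22·log₂(0.9683) = -0.0102
  (s,a): 0.03·log₂(1.7241) = 0.0236
  (s,b): 0.05·log₂(0.7496) = -0.0208
  (s,c): 0.21·log₂(1.0199) = 0.0060
  (t,a): 0.02·log₂(0.8547) = -0.0045
  (t,b): 0.09·log₂(1.0033) = 0.0004
  (t,c): 0.28·log₂(1.0112) = 0.0045
Sum = 0.016 bits.

0.016 bits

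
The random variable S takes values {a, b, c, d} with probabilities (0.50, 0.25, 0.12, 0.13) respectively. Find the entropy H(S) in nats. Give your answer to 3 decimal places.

H(S) = −Σ p·ln p.
  −(0.50)·ln(0.50) = 0.3466
  −(0.25)·ln(0.25) = 0.3466
  −(0.12)·ln(0.12) = 0.2544
  −(0.13)·ln(0.13) = 0.2652
Sum: 0.3466 + 0.3466 + 0.2544 + 0.2652 = 1.213 nats.

1.213 nats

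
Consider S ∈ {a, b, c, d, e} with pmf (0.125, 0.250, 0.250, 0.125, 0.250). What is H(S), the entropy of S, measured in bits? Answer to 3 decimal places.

2.250 bits

H(S) = −Σ p·log₂ p.
  −(0.125)·log₂(0.125) = 0.3750
  −(0.250)·log₂(0.250) = 0.5000
  −(0.250)·log₂(0.250) = 0.5000
  −(0.125)·log₂(0.125) = 0.3750
  −(0.250)·log₂(0.250) = 0.5000
Sum: 0.3750 + 0.5000 + 0.5000 + 0.3750 + 0.5000 = 2.250 bits.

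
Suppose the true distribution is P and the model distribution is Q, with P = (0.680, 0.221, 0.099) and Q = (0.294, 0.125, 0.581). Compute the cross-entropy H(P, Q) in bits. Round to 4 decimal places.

1.9415 bits

H(P,Q) = −Σ p·log₂ q.
  −0.680·log₂(0.294) = 1.20096
  −0.221·log₂(0.125) = 0.66300
  −0.099·log₂(0.581) = 0.07756
H(P,Q) = 1.9415 bits.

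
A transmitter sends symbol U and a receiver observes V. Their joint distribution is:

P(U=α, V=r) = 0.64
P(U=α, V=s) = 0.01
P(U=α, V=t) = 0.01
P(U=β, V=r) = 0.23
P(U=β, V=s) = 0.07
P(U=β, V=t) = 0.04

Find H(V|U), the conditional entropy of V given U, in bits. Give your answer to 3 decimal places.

Marginals: p(U) = (0.6600, 0.3400), p(V) = (0.8700, 0.0800, 0.0500).
H(V|U) = Σ p(U) · H(V|U=·).
  U=α: p=0.6600, H(V|U=α) = 0.2262
  U=β: p=0.3400, H(V|U=β) = 1.2141
Weighted sum = 0.562 bits.

0.562 bits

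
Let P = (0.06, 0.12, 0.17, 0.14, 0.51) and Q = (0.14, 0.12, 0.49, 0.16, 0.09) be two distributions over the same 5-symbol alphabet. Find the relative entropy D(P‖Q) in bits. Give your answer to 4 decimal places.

D(P‖Q) = Σ p·log₂(p/q).
  0.06·log₂(0.06/0.14) = -0.07334
  0.12·log₂(0.12/0.12) = 0.00000
  0.17·log₂(0.17/0.49) = -0.25963
  0.14·log₂(0.14/0.16) = -0.02697
  0.51·log₂(0.51/0.09) = 1.27628
D(P‖Q) = 0.9163 bits.

0.9163 bits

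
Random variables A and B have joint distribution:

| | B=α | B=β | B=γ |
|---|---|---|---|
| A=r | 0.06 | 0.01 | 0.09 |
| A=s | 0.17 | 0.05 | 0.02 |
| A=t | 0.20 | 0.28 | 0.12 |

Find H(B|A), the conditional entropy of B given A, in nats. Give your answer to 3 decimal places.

Marginals: p(A) = (0.1600, 0.2400, 0.6000), p(B) = (0.4300, 0.3400, 0.2300).
H(B|A) = Σ p(A) · H(B|A=·).
  A=r: p=0.1600, H(B|A=r) = 0.8647
  A=s: p=0.2400, H(B|A=s) = 0.7781
  A=t: p=0.6000, H(B|A=t) = 1.0438
Weighted sum = 0.951 nats.

0.951 nats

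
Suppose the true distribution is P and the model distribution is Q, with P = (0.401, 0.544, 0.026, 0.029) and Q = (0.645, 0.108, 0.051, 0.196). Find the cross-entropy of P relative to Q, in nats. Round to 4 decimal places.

H(P,Q) = −Σ p·ln q.
  −0.401·ln(0.645) = 0.17584
  −0.544·ln(0.108) = 1.21074
  −0.026·ln(0.051) = 0.07737
  −0.029·ln(0.196) = 0.04726
H(P,Q) = 1.5112 nats.

1.5112 nats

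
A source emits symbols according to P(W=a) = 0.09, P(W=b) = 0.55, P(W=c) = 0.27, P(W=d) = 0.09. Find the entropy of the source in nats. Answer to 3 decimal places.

H(W) = −Σ p·ln p.
  −(0.09)·ln(0.09) = 0.2167
  −(0.55)·ln(0.55) = 0.3288
  −(0.27)·ln(0.27) = 0.3535
  −(0.09)·ln(0.09) = 0.2167
Sum: 0.2167 + 0.3288 + 0.3535 + 0.2167 = 1.116 nats.

1.116 nats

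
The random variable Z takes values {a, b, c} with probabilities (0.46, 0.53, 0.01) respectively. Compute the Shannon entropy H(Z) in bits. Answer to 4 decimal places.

1.0672 bits

H(Z) = −Σ p·log₂ p.
  −(0.46)·log₂(0.46) = 0.51534
  −(0.53)·log₂(0.53) = 0.48545
  −(0.01)·log₂(0.01) = 0.06644
Sum: 0.51534 + 0.48545 + 0.06644 = 1.0672 bits.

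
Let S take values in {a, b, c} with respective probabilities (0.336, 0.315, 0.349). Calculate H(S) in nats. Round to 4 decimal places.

1.0977 nats

H(S) = −Σ p·ln p.
  −(0.336)·ln(0.336) = 0.36646
  −(0.315)·ln(0.315) = 0.36388
  −(0.349)·ln(0.349) = 0.36739
Sum: 0.36646 + 0.36388 + 0.36739 = 1.0977 nats.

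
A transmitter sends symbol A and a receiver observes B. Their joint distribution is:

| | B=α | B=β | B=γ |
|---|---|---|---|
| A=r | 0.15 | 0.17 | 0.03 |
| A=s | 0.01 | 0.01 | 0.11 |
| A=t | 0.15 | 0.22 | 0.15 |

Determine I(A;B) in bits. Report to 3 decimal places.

Marginals: p(A) = (0.3500, 0.1300, 0.5200), p(B) = (0.3100, 0.4000, 0.2900).
I(A;B) = Σ p(x,y)·log₂[p(x,y)/(p(x)p(y))].
  (r,α): 0.15·log₂(1.3825) = 0.0701
  (r,β): 0.17·log₂(1.2143) = 0.0476
  (r,γ): 0.03·log₂(0.2956) = -0.0528
  (s,α): 0.01·log₂(0.2481) = -0.0201
  (s,β): 0.01·log₂(0.1923) = -0.0238
  (s,γ): 0.11·log₂(2.9178) = 0.1699
  (t,α): 0.15·log₂(0.9305) = -0.0156
  (t,β): 0.22·log₂(1.0577) = 0.0178
  (t,γ): 0.15·log₂(0.9947) = -0.0012
Sum = 0.192 bits.

0.192 bits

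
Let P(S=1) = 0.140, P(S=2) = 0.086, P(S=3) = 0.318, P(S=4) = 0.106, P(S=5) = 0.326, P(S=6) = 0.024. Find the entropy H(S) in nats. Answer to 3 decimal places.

H(S) = −Σ p·ln p.
  −(0.140)·ln(0.140) = 0.2753
  −(0.086)·ln(0.086) = 0.2110
  −(0.318)·ln(0.318) = 0.3643
  −(0.106)·ln(0.106) = 0.2379
  −(0.326)·ln(0.326) = 0.3654
  −(0.024)·ln(0.024) = 0.0895
Sum: 0.2753 + 0.2110 + 0.3643 + 0.2379 + 0.3654 + 0.0895 = 1.543 nats.

1.543 nats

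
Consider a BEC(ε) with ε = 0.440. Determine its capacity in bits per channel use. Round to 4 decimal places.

0.5600 bits

Binary erasure channel: capacity C = 1 − ε.
C = 1 − 0.440 = 0.5600 bits per channel use.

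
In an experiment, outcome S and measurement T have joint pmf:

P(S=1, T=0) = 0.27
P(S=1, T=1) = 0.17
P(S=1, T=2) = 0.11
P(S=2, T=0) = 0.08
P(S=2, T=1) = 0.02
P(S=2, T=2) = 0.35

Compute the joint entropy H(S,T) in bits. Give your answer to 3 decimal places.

H(S,T) = −Σ p(x,y)·log₂ p(x,y) over all 6 cells.
  cell (1,0): −0.27·log₂0.27 = 0.5100
  cell (1,1): −0.17·log₂0.17 = 0.4346
  cell (1,2): −0.11·log₂0.11 = 0.3503
  cell (2,0): −0.08·log₂0.08 = 0.2915
  cell (2,1): −0.02·log₂0.02 = 0.1129
  cell (2,2): −0.35·log₂0.35 = 0.5301
Sum = 2.229 bits.

2.229 bits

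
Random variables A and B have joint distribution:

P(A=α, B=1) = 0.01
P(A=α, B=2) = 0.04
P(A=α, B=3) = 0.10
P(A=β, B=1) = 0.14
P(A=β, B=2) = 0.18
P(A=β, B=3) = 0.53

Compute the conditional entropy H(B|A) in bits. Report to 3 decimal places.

Marginals: p(A) = (0.1500, 0.8500), p(B) = (0.1500, 0.2200, 0.6300).
H(B|A) = Σ p(A) · H(B|A=·).
  A=α: p=0.1500, H(B|A=α) = 1.1589
  A=β: p=0.8500, H(B|A=β) = 1.3277
Weighted sum = 1.302 bits.

1.302 bits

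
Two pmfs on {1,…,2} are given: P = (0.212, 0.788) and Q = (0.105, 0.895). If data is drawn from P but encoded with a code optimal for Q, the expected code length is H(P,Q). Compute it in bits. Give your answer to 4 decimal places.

0.8154 bits

H(P,Q) = −Σ p·log₂ q.
  −0.212·log₂(0.105) = 0.68933
  −0.788·log₂(0.895) = 0.12611
H(P,Q) = 0.8154 bits.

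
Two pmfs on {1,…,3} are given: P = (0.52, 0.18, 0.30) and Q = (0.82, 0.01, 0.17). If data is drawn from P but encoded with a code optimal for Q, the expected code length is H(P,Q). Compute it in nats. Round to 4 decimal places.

H(P,Q) = −Σ p·ln q.
  −0.52·ln(0.82) = 0.10319
  −0.18·ln(0.01) = 0.82893
  −0.30·ln(0.17) = 0.53159
H(P,Q) = 1.4637 nats.

1.4637 nats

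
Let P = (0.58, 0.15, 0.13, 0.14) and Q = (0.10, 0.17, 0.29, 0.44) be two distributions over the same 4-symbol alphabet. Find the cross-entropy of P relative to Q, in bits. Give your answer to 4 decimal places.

H(P,Q) = −Σ p·log₂ q.
  −0.58·log₂(0.10) = 1.92672
  −0.15·log₂(0.17) = 0.38346
  −0.13·log₂(0.29) = 0.23216
  −0.14·log₂(0.44) = 0.16582
H(P,Q) = 2.7082 bits.

2.7082 bits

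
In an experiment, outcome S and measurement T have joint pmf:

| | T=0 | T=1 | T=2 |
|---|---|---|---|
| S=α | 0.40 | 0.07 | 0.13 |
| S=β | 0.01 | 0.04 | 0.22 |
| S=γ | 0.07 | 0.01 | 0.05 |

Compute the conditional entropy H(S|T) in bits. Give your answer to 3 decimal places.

1.060 bits

Chain rule: H(S|T) = H(S,T) − H(T).
Marginals: p(S) = (0.6000, 0.2700, 0.1300), p(T) = (0.4800, 0.1200, 0.4000).
H(S,T) = 2.4638 bits; H(T) = 1.4041 bits.
H(S|T) = 2.4638 − 1.4041 = 1.060 bits.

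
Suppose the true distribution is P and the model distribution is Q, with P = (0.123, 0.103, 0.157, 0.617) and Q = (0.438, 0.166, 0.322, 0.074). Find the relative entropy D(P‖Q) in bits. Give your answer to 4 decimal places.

1.4288 bits

D(P‖Q) = Σ p·log₂(p/q).
  0.123·log₂(0.123/0.438) = -0.22537
  0.103·log₂(0.103/0.166) = -0.07092
  0.157·log₂(0.157/0.322) = -0.16270
  0.617·log₂(0.617/0.074) = 1.88782
D(P‖Q) = 1.4288 bits.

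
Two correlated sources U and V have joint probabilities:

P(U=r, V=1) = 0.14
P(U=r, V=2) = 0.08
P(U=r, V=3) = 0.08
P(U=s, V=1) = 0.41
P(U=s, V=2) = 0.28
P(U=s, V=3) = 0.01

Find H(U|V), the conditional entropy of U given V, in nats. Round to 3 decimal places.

Chain rule: H(U|V) = H(U,V) − H(V).
Marginals: p(U) = (0.3000, 0.7000), p(V) = (0.5500, 0.3600, 0.0900).
H(U,V) = 1.4474 nats; H(V) = 0.9133 nats.
H(U|V) = 1.4474 − 0.9133 = 0.534 nats.

0.534 nats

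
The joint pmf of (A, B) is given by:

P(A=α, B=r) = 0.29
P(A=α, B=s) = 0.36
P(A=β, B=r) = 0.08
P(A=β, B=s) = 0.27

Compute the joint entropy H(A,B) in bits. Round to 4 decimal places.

1.8500 bits

H(A,B) = −Σ p(x,y)·log₂ p(x,y) over all 4 cells.
  cell (α,r): −0.29·log₂0.29 = 0.51790
  cell (α,s): −0.36·log₂0.36 = 0.53062
  cell (β,r): −0.08·log₂0.08 = 0.29151
  cell (β,s): −0.27·log₂0.27 = 0.51002
Sum = 1.8500 bits.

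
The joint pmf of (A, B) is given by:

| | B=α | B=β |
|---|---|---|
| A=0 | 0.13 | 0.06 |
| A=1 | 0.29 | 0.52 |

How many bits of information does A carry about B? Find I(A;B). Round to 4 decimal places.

Marginals: p(A) = (0.1900, 0.8100), p(B) = (0.4200, 0.5800).
I(A;B) = Σ p(x,y)·log₂[p(x,y)/(p(x)p(y))].
  (0,α): 0.13·log₂(1.6291) = 0.09153
  (0,β): 0.06·log₂(0.5445) = -0.05263
  (1,α): 0.29·log₂(0.8524) = -0.06680
  (1,β): 0.52·log₂(1.1069) = 0.07616
Sum = 0.0483 bits.

0.0483 bits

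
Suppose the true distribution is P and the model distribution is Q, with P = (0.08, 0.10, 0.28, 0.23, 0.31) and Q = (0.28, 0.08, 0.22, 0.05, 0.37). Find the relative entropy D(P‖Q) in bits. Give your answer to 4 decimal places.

0.4123 bits

D(P‖Q) = Σ p·log₂(p/q).
  0.08·log₂(0.08/0.28) = -0.14459
  0.10·log₂(0.10/0.08) = 0.03219
  0.28·log₂(0.28/0.22) = 0.09742
  0.23·log₂(0.23/0.05) = 0.50638
  0.31·log₂(0.31/0.37) = -0.07913
D(P‖Q) = 0.4123 bits.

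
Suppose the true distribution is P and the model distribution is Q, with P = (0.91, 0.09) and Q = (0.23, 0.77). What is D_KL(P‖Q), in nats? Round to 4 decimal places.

D(P‖Q) = Σ p·ln(p/q).
  0.91·ln(0.91/0.23) = 1.25158
  0.09·ln(0.09/0.77) = -0.19319
D(P‖Q) = 1.0584 nats.

1.0584 nats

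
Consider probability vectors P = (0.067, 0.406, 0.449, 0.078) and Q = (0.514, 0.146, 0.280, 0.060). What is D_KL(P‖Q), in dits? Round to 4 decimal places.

0.2220 dits

D(P‖Q) = Σ p·log₁₀(p/q).
  0.067·log₁₀(0.067/0.514) = -0.05929
  0.406·log₁₀(0.406/0.146) = 0.18033
  0.449·log₁₀(0.449/0.280) = 0.09208
  0.078·log₁₀(0.078/0.060) = 0.00889
D(P‖Q) = 0.2220 dits.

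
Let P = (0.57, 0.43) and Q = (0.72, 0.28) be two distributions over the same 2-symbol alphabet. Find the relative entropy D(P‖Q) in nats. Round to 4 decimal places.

D(P‖Q) = Σ p·ln(p/q).
  0.57·ln(0.57/0.72) = -0.13316
  0.43·ln(0.43/0.28) = 0.18447
D(P‖Q) = 0.0513 nats.

0.0513 nats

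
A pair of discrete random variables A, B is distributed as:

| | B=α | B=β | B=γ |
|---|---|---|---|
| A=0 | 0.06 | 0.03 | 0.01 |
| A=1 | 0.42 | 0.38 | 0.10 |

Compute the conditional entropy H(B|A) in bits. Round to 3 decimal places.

1.381 bits

Chain rule: H(B|A) = H(A,B) − H(A).
Marginals: p(A) = (0.1000, 0.9000), p(B) = (0.4800, 0.4100, 0.1100).
H(A,B) = 1.8500 bits; H(A) = 0.4690 bits.
H(B|A) = 1.8500 − 0.4690 = 1.381 bits.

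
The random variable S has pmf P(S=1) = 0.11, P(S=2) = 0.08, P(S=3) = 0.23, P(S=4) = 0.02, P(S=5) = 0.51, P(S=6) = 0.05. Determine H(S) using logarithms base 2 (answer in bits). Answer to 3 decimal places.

H(S) = −Σ p·log₂ p.
  −(0.11)·log₂(0.11) = 0.3503
  −(0.08)·log₂(0.08) = 0.2915
  −(0.23)·log₂(0.23) = 0.4877
  −(0.02)·log₂(0.02) = 0.1129
  −(0.51)·log₂(0.51) = 0.4954
  −(0.05)·log₂(0.05) = 0.2161
Sum: 0.3503 + 0.2915 + 0.4877 + 0.1129 + 0.4954 + 0.2161 = 1.954 bits.

1.954 bits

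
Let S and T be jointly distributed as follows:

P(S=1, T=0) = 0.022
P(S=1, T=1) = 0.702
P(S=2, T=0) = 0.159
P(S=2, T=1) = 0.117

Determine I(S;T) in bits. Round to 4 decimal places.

Marginals: p(S) = (0.7240, 0.2760), p(T) = (0.1810, 0.8190).
I(S;T) = H(S) + H(T) − H(S,T).
H(S) = 0.8499, H(T) = 0.6823, H(S,T) = 1.2635.
I(S;T) = 0.8499 + 0.6823 − 1.2635 = 0.2687 bits.

0.2687 bits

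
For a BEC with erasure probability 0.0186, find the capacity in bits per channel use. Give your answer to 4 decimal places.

0.9814 bits

Binary erasure channel: capacity C = 1 − ε.
C = 1 − 0.0186 = 0.9814 bits per channel use.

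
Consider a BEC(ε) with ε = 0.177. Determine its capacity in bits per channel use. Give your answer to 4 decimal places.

0.8230 bits

Binary erasure channel: capacity C = 1 − ε.
C = 1 − 0.177 = 0.8230 bits per channel use.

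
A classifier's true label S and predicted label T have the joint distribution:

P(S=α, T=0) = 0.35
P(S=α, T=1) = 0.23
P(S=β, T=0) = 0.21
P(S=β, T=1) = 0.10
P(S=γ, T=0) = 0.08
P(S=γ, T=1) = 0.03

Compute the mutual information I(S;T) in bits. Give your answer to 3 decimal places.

Marginals: p(S) = (0.5800, 0.3100, 0.1100), p(T) = (0.6400, 0.3600).
I(S;T) = Σ p(x,y)·log₂[p(x,y)/(p(x)p(y))].
  (α,0): 0.35·log₂(0.9429) = -0.0297
  (α,1): 0.23·log₂(1.1015) = 0.0321
  (β,0): 0.21·log₂(1.0585) = 0.0172
  (β,1): 0.10·log₂(0.8961) = -0.0158
  (γ,0): 0.08·log₂(1.1364) = 0.0148
  (γ,1): 0.03·log₂(0.7576) = -0.0120
Sum = 0.007 bits.

0.007 bits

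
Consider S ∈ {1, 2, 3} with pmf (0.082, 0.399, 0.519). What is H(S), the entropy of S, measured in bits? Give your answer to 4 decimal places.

1.3158 bits

H(S) = −Σ p·log₂ p.
  −(0.082)·log₂(0.082) = 0.29588
  −(0.399)·log₂(0.399) = 0.52889
  −(0.519)·log₂(0.519) = 0.49107
Sum: 0.29588 + 0.52889 + 0.49107 = 1.3158 bits.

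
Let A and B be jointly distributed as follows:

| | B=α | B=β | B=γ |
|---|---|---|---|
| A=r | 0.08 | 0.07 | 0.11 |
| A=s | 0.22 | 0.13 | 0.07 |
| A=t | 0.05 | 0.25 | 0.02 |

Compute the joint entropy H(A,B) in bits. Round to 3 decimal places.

H(A,B) = −Σ p(x,y)·log₂ p(x,y) over all 9 cells.
  cell (r,α): −0.08·log₂0.08 = 0.2915
  cell (r,β): −0.07·log₂0.07 = 0.2686
  cell (r,γ): −0.11·log₂0.11 = 0.3503
  cell (s,α): −0.22·log₂0.22 = 0.4806
  cell (s,β): −0.13·log₂0.13 = 0.3826
  cell (s,γ): −0.07·log₂0.07 = 0.2686
  cell (t,α): −0.05·log₂0.05 = 0.2161
  cell (t,β): −0.25·log₂0.25 = 0.5000
  cell (t,γ): −0.02·log₂0.02 = 0.1129
Sum = 2.871 bits.

2.871 bits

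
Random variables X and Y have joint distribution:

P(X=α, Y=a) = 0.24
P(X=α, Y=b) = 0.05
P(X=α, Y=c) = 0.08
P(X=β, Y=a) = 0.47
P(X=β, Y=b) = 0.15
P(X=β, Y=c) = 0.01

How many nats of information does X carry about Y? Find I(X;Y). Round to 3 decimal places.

0.061 nats

Marginals: p(X) = (0.3700, 0.6300), p(Y) = (0.7100, 0.2000, 0.0900).
I(X;Y) = Σ p(x,y)·ln[p(x,y)/(p(x)p(y))].
  (α,a): 0.24·ln(0.9136) = -0.0217
  (α,b): 0.05·ln(0.6757) = -0.0196
  (α,c): 0.08·ln(2.4024) = 0.0701
  (β,a): 0.47·ln(1.0507) = 0.0233
  (β,b): 0.15·ln(1.1905) = 0.0262
  (β,c): 0.01·ln(0.1764) = -0.0174
Sum = 0.061 nats.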